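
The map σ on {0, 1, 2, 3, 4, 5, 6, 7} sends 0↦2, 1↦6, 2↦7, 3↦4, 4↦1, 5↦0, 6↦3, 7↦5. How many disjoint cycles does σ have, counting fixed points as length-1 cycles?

Cycle decomposition: (0 2 7 5) (1 6 3 4).
2 cycles.

2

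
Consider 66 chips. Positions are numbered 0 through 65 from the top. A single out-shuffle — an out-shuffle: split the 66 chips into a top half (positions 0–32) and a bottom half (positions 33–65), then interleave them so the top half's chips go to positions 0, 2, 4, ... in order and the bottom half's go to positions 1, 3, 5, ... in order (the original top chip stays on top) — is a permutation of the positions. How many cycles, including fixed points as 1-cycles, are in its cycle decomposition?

8

Trace each unvisited position around until it returns:
(0) (1 2 4 8 16 32 ... len 12) (3 6 12 24 48 31 ... len 12) (5 10 20 40 15 30 ... len 12) (7 14 28 56 47 29 ... len 12) (11 22 44 23 46 27 ... len 12) (13 26 52 39) (65)
8 cycles in total.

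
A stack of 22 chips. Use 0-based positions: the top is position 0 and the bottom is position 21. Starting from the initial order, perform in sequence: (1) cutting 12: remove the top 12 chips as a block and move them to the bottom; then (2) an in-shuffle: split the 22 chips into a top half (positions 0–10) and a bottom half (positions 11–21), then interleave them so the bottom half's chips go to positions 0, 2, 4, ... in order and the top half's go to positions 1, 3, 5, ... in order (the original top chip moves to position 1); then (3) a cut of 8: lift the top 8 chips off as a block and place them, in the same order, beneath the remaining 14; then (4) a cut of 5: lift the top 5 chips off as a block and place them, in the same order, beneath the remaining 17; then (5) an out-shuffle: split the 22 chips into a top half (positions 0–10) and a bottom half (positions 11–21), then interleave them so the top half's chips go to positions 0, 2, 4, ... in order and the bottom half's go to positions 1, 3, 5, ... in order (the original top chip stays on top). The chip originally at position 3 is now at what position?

5

Track the chip from position 3 forward through each operation:
  after op 1 (cut 12): 3 → 13
  after op 2 (in-shuffle): 13 → 4
  after op 3 (cut 8): 4 → 18
  after op 4 (cut 5): 18 → 13
  after op 5 (out-shuffle): 13 → 5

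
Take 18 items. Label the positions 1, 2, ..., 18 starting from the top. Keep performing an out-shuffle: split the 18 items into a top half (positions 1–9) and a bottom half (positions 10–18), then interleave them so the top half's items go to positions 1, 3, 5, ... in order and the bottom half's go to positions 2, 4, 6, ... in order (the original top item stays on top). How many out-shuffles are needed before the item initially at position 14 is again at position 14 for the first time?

Follow position 14 under repeated out-shuffles:
14 → 10 → 2 → 3 → 5 → 9 → 17 → 16 → 14
It first returns after 8 out-shuffles.

8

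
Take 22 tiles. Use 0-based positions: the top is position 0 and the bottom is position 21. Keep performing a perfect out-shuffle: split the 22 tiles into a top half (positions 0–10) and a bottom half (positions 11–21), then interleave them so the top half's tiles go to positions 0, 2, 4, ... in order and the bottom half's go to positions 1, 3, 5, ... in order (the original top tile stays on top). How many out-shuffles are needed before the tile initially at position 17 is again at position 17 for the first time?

Follow position 17 under repeated out-shuffles:
17 → 13 → 5 → 10 → 20 → 19 → 17
It first returns after 6 out-shuffles.

6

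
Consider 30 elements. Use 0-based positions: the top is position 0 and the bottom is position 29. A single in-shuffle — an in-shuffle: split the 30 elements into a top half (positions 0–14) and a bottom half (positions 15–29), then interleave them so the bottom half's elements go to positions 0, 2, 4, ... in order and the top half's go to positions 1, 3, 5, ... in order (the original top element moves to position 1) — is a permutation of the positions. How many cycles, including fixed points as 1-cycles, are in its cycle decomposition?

Trace each unvisited position around until it returns:
(0 1 3 7 15) (2 5 11 23 16) (4 9 19 8 17) (6 13 27 24 18) (10 21 12 25 20) (14 29 28 26 22)
6 cycles in total.

6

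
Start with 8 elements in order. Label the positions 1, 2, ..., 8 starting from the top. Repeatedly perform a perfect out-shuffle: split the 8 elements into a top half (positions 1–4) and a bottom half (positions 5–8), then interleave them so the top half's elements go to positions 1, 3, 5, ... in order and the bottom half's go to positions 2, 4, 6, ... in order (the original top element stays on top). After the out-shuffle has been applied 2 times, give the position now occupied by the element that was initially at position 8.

8

Position 8 is a fixed point of every out-shuffle, so the element never moves.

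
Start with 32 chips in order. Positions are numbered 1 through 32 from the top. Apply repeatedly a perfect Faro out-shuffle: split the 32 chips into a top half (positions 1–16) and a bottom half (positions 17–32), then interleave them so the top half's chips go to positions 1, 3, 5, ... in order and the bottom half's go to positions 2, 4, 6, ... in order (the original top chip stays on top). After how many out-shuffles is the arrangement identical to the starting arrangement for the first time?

5

The out-shuffle permutes the 32 positions with cycle lengths [1, 1, 5, 5, 5, 5, 5, 5].
Every chip is home exactly when every cycle has completed a whole number of laps, i.e. after lcm(1, 5) = 5 out-shuffles.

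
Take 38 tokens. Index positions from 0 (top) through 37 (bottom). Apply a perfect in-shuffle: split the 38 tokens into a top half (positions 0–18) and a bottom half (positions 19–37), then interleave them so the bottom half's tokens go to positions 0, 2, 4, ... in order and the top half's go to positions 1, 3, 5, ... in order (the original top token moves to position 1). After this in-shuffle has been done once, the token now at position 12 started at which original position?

Work backwards from position 12, undoing one in-shuffle at a time:
12 ← 25
So the token now at position 12 started at position 25.

25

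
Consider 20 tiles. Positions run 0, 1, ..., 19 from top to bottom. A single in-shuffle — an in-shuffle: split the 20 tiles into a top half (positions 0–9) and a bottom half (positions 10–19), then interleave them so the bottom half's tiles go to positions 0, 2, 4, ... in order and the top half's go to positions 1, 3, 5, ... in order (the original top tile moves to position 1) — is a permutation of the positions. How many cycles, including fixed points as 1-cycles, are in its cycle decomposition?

Trace each unvisited position around until it returns:
(0 1 3 7 15 10) (2 5 11) (4 9 19 18 16 12) (6 13) (8 17 14)
5 cycles in total.

5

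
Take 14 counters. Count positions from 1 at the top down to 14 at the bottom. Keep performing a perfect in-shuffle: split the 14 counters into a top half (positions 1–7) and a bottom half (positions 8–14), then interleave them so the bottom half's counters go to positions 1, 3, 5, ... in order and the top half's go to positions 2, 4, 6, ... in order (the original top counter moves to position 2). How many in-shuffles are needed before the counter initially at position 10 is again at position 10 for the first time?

2

Follow position 10 under repeated in-shuffles:
10 → 5 → 10
It first returns after 2 in-shuffles.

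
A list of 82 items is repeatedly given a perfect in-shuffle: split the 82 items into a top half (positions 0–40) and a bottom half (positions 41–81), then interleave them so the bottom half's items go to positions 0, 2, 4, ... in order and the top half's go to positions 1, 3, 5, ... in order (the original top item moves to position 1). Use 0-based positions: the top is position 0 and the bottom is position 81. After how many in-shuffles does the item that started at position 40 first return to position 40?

82

Follow position 40 under repeated in-shuffles:
40 → 81 → 80 → 78 → 74 → 66 → 50 → 18 → ... → 40 (length 82)
It first returns after 82 in-shuffles.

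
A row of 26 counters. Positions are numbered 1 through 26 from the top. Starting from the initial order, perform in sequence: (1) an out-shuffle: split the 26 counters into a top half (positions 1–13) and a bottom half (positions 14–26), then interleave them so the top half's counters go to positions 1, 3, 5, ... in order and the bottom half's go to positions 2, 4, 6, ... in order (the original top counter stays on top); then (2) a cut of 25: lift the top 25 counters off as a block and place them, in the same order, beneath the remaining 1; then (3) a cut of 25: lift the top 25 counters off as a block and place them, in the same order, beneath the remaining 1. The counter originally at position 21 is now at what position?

18

Track the counter from position 21 forward through each operation:
  after op 1 (out-shuffle): 21 → 16
  after op 2 (cut 25): 16 → 17
  after op 3 (cut 25): 17 → 18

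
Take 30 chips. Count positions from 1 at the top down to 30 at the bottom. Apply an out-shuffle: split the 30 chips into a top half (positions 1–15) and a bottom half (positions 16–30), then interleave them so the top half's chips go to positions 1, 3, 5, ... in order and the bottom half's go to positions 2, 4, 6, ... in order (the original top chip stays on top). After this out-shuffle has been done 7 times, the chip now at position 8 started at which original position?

4

Work backwards from position 8, undoing one out-shuffle at a time:
8 ← 19 ← 10 ← 20 ← 25 ← 13 ← 7 ← 4
So the chip now at position 8 started at position 4.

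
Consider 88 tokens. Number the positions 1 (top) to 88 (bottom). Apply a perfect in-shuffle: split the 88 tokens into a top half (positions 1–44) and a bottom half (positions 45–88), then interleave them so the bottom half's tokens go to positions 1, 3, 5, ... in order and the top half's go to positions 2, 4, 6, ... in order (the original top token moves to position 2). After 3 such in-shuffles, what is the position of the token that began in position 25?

22

Track the token's position through each in-shuffle:
25 → 50 → 11 → 22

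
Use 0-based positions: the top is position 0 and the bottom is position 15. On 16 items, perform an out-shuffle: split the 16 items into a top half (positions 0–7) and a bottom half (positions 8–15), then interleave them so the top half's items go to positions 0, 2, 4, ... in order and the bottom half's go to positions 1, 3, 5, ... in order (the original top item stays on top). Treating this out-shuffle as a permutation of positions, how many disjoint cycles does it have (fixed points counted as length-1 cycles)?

Trace each unvisited position around until it returns:
(0) (1 2 4 8) (3 6 12 9) (5 10) (7 14 13 11) (15)
6 cycles in total.

6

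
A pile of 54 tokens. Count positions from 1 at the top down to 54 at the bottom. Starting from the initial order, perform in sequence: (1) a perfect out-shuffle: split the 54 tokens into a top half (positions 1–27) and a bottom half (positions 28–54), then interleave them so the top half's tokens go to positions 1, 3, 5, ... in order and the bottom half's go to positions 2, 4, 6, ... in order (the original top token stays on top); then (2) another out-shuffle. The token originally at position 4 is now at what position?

Track the token from position 4 forward through each operation:
  after op 1 (out-shuffle): 4 → 7
  after op 2 (out-shuffle): 7 → 13

13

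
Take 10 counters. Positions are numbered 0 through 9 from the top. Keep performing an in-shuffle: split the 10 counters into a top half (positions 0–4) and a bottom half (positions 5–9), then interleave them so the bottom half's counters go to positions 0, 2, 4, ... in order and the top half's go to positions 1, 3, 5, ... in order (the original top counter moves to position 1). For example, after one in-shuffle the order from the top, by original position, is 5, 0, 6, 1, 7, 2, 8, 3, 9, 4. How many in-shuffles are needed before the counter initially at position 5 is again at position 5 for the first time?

Follow position 5 under repeated in-shuffles:
5 → 0 → 1 → 3 → 7 → 4 → 9 → 8 → 6 → 2 → 5
It first returns after 10 in-shuffles.

10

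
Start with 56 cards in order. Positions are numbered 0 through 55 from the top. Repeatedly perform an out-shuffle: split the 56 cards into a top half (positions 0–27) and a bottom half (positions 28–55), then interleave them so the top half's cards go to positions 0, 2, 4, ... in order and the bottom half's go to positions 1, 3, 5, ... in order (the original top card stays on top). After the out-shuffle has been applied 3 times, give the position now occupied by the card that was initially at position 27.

51

Track the card's position through each out-shuffle:
27 → 54 → 53 → 51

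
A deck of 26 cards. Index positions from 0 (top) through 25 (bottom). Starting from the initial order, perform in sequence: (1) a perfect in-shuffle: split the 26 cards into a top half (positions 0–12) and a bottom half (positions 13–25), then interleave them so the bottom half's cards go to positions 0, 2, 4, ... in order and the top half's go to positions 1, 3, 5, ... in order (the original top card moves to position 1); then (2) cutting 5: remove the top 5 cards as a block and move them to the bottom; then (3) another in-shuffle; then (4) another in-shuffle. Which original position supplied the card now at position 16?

Undo the operations in reverse order, starting from position 16:
  undo op 4 (in-shuffle, from bottom half): 16 ← 21
  undo op 3 (in-shuffle, from top half): 21 ← 10
  undo op 2 (cut 5): 10 ← 15
  undo op 1 (in-shuffle, from top half): 15 ← 7
So the card at position 16 came from original position 7.

7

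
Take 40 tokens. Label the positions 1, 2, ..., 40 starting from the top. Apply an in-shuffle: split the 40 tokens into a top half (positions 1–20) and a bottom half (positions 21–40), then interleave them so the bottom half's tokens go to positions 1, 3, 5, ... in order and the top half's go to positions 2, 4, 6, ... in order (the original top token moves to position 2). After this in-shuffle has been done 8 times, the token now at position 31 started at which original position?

Work backwards from position 31, undoing one in-shuffle at a time:
31 ← 36 ← 18 ← 9 ← 25 ← 33 ← 37 ← 39 ← 40
So the token now at position 31 started at position 40.

40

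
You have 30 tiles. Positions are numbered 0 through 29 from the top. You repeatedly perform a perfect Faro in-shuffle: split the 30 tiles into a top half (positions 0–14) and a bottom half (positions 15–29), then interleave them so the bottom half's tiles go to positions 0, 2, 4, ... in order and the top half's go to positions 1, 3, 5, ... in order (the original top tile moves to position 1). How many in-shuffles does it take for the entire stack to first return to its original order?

The in-shuffle permutes the 30 positions with cycle lengths [5, 5, 5, 5, 5, 5].
Every tile is home exactly when every cycle has completed a whole number of laps, i.e. after lcm(5) = 5 in-shuffles.

5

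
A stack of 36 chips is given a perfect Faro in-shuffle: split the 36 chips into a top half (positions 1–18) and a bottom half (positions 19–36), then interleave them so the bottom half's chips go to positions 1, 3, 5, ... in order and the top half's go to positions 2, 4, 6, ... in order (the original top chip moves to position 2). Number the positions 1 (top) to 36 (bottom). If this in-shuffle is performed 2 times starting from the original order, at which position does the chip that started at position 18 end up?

Track the chip's position through each in-shuffle:
18 → 36 → 35

35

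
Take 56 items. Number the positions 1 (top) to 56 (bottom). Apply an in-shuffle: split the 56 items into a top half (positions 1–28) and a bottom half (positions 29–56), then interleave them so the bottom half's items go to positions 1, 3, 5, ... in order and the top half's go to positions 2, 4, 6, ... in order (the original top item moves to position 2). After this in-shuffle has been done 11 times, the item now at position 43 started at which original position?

Work backwards from position 43, undoing one in-shuffle at a time:
43 ← 50 ← 25 ← 41 ← 49 ← 53 ← 55 ← 56 ← 28 ← 14 ← 7 ← 32
So the item now at position 43 started at position 32.

32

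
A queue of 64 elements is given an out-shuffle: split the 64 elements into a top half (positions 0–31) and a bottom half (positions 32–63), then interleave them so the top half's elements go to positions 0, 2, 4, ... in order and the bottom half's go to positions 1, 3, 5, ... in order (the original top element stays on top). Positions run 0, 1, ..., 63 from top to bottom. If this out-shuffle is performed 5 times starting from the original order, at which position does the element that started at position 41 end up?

52

Track the element's position through each out-shuffle:
41 → 19 → 38 → 13 → 26 → 52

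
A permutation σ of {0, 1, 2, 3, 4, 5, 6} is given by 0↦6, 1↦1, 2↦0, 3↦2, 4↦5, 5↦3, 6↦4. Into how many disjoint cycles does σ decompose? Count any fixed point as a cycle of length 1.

2

Cycle decomposition: (0 6 4 5 3 2) (1).
2 cycles.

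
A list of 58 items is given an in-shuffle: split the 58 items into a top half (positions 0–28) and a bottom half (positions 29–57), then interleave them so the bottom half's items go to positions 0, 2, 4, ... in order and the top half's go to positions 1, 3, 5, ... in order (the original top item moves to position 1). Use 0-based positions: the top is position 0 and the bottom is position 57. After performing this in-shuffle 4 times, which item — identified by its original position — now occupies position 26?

56

Work backwards from position 26, undoing one in-shuffle at a time:
26 ← 42 ← 50 ← 54 ← 56
So the item now at position 26 started at position 56.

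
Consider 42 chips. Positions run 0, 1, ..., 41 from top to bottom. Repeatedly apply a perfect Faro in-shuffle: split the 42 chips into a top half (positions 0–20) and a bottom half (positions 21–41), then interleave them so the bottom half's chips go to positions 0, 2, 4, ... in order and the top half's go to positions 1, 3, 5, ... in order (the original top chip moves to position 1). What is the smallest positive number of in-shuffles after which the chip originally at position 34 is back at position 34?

14

Follow position 34 under repeated in-shuffles:
34 → 26 → 10 → 21 → 0 → 1 → 3 → 7 → 15 → 31 → 20 → 41 → 40 → 38 → 34
It first returns after 14 in-shuffles.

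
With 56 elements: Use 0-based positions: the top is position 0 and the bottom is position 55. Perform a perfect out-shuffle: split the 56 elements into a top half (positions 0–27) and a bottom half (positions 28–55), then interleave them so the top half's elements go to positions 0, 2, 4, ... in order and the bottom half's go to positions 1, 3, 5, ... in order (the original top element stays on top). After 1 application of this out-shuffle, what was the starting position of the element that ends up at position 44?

22

Work backwards from position 44, undoing one out-shuffle at a time:
44 ← 22
So the element now at position 44 started at position 22.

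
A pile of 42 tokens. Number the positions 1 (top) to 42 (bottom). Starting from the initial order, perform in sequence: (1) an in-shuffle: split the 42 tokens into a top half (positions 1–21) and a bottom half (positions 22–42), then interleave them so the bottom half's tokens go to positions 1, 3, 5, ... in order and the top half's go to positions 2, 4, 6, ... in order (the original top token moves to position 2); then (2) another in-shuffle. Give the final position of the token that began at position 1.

4

Track the token from position 1 forward through each operation:
  after op 1 (in-shuffle): 1 → 2
  after op 2 (in-shuffle): 2 → 4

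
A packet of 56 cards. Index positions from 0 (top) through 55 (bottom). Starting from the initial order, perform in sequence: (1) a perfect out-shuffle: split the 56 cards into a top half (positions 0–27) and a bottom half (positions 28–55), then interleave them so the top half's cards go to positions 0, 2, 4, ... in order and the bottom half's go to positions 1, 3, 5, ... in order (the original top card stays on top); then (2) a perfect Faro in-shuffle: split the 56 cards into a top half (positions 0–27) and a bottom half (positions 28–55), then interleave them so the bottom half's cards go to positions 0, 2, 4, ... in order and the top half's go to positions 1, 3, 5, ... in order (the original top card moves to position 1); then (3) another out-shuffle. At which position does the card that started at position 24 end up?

Track the card from position 24 forward through each operation:
  after op 1 (out-shuffle): 24 → 48
  after op 2 (in-shuffle): 48 → 40
  after op 3 (out-shuffle): 40 → 25

25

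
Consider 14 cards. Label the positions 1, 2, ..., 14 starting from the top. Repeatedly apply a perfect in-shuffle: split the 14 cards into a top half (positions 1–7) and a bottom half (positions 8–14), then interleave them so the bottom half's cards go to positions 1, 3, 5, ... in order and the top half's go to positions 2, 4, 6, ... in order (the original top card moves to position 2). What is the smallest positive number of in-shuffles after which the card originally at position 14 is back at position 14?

Follow position 14 under repeated in-shuffles:
14 → 13 → 11 → 7 → 14
It first returns after 4 in-shuffles.

4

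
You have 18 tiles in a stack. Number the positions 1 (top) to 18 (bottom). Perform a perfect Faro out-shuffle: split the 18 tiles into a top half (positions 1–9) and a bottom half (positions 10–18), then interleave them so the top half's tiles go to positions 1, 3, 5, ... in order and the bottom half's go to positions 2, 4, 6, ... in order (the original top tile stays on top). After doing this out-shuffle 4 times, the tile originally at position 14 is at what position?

5

Track the tile's position through each out-shuffle:
14 → 10 → 2 → 3 → 5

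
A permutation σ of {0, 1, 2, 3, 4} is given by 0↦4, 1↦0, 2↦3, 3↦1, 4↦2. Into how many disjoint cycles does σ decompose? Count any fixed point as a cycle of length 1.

1

Cycle decomposition: (0 4 2 3 1).
1 cycle.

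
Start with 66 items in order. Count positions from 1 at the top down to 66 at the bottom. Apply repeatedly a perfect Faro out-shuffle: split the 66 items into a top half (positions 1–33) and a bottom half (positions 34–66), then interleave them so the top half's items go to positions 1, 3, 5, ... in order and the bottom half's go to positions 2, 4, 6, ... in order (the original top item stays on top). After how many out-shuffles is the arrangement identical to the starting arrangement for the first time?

The out-shuffle permutes the 66 positions with cycle lengths [1, 1, 4, 12, 12, 12, 12, 12].
Every item is home exactly when every cycle has completed a whole number of laps, i.e. after lcm(1, 4, 12) = 12 out-shuffles.

12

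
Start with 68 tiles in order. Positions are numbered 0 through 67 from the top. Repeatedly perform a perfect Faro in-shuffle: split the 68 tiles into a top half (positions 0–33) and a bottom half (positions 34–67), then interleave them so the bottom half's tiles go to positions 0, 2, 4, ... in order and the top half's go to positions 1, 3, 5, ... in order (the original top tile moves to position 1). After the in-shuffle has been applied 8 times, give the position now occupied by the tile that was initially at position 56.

32

Track the tile's position through each in-shuffle:
56 → 44 → 20 → 41 → 14 → 29 → 59 → 50 → 32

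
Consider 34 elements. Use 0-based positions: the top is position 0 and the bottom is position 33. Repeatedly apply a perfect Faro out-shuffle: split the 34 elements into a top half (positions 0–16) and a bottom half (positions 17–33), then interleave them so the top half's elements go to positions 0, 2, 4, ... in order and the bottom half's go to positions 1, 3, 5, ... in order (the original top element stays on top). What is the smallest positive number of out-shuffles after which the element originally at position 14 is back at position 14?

Follow position 14 under repeated out-shuffles:
14 → 28 → 23 → 13 → 26 → 19 → 5 → 10 → 20 → 7 → 14
It first returns after 10 out-shuffles.

10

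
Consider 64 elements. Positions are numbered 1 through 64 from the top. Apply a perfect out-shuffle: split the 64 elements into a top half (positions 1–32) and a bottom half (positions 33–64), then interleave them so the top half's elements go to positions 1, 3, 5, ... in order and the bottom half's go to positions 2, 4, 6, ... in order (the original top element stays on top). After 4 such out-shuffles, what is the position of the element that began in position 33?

9

Track the element's position through each out-shuffle:
33 → 2 → 3 → 5 → 9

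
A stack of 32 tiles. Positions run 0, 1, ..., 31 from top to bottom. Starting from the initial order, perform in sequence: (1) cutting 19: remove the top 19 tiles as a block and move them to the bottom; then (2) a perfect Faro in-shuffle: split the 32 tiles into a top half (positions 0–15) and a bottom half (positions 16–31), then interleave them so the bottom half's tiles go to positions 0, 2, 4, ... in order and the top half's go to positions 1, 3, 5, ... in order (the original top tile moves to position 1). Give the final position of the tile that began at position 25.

13

Track the tile from position 25 forward through each operation:
  after op 1 (cut 19): 25 → 6
  after op 2 (in-shuffle): 6 → 13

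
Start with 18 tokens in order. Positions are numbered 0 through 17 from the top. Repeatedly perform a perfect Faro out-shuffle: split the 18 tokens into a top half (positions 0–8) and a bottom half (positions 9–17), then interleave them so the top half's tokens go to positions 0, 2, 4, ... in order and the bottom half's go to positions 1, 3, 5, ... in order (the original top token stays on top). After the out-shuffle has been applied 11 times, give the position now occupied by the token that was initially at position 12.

11

Track the token's position through each out-shuffle:
12 → 7 → 14 → 11 → 5 → 10 → 3 → 6 → 12 → 7 → 14 → 11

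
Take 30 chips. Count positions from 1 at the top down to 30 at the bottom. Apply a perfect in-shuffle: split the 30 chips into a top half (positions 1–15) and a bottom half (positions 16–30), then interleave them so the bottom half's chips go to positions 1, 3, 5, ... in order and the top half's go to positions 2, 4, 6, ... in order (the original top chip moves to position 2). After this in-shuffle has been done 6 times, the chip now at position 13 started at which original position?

22

Work backwards from position 13, undoing one in-shuffle at a time:
13 ← 22 ← 11 ← 21 ← 26 ← 13 ← 22
So the chip now at position 13 started at position 22.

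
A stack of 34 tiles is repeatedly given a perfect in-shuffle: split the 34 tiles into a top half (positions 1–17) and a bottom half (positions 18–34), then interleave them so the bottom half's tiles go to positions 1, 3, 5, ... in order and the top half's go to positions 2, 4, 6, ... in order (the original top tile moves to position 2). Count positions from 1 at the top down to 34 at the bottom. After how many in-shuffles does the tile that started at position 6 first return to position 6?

Follow position 6 under repeated in-shuffles:
6 → 12 → 24 → 13 → 26 → 17 → 34 → 33 → 31 → 27 → 19 → 3 → 6
It first returns after 12 in-shuffles.

12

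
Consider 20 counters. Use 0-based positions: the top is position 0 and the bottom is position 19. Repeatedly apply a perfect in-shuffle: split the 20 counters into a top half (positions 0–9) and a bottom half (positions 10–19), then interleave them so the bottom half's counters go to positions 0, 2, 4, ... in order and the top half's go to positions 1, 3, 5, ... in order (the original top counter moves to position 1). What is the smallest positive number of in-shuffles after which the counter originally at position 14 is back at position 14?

Follow position 14 under repeated in-shuffles:
14 → 8 → 17 → 14
It first returns after 3 in-shuffles.

3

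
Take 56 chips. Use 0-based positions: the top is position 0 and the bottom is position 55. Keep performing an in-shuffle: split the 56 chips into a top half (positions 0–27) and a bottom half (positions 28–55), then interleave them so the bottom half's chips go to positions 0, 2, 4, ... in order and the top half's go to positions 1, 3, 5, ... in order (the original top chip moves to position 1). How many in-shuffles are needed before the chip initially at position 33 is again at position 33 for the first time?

18

Follow position 33 under repeated in-shuffles:
33 → 10 → 21 → 43 → 30 → 4 → 9 → 19 → 39 → 22 → 45 → 34 → 12 → 25 → 51 → 46 → 36 → 16 → 33
It first returns after 18 in-shuffles.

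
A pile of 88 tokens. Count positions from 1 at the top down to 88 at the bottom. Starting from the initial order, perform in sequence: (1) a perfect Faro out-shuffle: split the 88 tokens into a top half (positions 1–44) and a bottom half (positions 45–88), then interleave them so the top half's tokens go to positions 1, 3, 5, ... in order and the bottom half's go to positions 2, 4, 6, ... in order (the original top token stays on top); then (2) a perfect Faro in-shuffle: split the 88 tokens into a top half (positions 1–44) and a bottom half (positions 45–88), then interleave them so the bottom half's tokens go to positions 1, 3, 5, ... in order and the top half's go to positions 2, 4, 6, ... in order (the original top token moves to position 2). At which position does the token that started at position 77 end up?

43

Track the token from position 77 forward through each operation:
  after op 1 (out-shuffle): 77 → 66
  after op 2 (in-shuffle): 66 → 43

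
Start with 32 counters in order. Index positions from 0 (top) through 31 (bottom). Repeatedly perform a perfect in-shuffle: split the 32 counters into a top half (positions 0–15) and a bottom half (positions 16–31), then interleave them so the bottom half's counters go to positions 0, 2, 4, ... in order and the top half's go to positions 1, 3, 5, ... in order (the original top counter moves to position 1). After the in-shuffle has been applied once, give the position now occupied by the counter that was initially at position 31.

Track the counter's position through each in-shuffle:
31 → 30

30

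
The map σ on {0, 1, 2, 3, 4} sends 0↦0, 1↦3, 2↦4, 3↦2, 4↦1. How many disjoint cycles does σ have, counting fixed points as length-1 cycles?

Cycle decomposition: (0) (1 3 2 4).
2 cycles.

2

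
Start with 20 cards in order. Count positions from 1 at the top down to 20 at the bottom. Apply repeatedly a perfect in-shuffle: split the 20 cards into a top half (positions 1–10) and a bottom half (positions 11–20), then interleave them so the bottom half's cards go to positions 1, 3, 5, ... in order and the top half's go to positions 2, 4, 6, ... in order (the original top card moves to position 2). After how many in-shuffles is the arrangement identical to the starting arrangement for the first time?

6

The in-shuffle permutes the 20 positions with cycle lengths [2, 3, 3, 6, 6].
Every card is home exactly when every cycle has completed a whole number of laps, i.e. after lcm(2, 3, 6) = 6 in-shuffles.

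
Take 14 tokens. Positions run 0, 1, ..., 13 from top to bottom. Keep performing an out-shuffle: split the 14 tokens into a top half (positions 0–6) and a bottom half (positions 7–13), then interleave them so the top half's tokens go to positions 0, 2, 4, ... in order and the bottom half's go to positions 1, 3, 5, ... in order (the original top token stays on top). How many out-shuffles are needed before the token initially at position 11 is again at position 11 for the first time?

Follow position 11 under repeated out-shuffles:
11 → 9 → 5 → 10 → 7 → 1 → 2 → 4 → 8 → 3 → 6 → 12 → 11
It first returns after 12 out-shuffles.

12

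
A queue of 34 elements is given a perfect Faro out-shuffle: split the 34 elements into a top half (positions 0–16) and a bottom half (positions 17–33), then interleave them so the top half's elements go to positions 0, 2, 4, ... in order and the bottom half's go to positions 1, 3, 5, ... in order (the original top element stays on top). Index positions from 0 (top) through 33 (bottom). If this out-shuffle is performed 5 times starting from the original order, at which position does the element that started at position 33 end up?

33

Position 33 is a fixed point of every out-shuffle, so the element never moves.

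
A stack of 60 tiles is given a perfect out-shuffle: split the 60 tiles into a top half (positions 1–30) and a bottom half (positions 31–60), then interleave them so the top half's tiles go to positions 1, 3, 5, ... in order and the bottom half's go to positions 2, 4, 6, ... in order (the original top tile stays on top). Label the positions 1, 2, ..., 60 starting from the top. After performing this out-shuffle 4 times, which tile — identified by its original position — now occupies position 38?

7

Work backwards from position 38, undoing one out-shuffle at a time:
38 ← 49 ← 25 ← 13 ← 7
So the tile now at position 38 started at position 7.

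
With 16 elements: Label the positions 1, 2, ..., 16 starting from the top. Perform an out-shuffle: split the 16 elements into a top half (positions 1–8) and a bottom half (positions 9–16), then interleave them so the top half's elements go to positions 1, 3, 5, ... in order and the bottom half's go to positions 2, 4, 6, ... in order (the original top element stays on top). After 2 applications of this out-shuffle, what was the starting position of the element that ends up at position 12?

15

Work backwards from position 12, undoing one out-shuffle at a time:
12 ← 14 ← 15
So the element now at position 12 started at position 15.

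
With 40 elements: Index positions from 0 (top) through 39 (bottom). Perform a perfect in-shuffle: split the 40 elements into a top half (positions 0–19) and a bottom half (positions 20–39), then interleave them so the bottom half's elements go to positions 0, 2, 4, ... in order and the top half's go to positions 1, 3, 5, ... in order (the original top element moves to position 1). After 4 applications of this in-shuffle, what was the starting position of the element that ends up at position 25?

Work backwards from position 25, undoing one in-shuffle at a time:
25 ← 12 ← 26 ← 33 ← 16
So the element now at position 25 started at position 16.

16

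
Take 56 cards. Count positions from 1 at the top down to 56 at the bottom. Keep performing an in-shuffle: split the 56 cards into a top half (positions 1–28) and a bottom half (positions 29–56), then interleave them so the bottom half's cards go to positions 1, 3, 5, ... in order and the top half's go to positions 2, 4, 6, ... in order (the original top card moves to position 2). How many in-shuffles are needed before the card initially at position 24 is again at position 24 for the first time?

Follow position 24 under repeated in-shuffles:
24 → 48 → 39 → 21 → 42 → 27 → 54 → 51 → 45 → 33 → 9 → 18 → 36 → 15 → 30 → 3 → 6 → 12 → 24
It first returns after 18 in-shuffles.

18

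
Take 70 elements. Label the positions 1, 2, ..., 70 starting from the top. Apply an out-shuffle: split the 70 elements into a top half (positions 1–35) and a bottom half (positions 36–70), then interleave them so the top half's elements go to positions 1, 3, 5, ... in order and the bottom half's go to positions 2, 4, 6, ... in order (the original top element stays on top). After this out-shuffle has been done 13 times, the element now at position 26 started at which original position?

36

Work backwards from position 26, undoing one out-shuffle at a time:
26 ← 48 ← 59 ← 30 ← 50 ← ... ← 36 (13 steps).
So the element now at position 26 started at position 36.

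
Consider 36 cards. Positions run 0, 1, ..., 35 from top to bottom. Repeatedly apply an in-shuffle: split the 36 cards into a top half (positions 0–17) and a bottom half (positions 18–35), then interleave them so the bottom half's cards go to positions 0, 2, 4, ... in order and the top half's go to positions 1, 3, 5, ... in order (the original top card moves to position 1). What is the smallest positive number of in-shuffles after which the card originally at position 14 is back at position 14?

36

Follow position 14 under repeated in-shuffles:
14 → 29 → 22 → 8 → 17 → 35 → 34 → 32 → ... → 14 (length 36)
It first returns after 36 in-shuffles.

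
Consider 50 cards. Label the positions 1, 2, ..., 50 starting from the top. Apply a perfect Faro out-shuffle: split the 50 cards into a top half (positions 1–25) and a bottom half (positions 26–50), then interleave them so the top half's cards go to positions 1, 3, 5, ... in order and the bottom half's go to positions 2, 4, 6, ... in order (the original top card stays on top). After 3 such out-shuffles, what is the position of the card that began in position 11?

32

Track the card's position through each out-shuffle:
11 → 21 → 41 → 32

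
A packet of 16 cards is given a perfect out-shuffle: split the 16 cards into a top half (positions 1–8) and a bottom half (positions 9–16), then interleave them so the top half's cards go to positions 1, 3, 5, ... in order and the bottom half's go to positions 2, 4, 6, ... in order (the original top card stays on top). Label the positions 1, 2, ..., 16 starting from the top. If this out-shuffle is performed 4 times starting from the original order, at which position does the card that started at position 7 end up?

Track the card's position through each out-shuffle:
7 → 13 → 10 → 4 → 7

7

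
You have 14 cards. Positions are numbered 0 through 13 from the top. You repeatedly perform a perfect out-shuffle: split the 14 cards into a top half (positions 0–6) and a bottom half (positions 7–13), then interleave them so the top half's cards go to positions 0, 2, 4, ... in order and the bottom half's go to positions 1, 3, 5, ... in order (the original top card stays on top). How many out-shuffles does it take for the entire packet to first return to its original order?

12

The out-shuffle permutes the 14 positions with cycle lengths [1, 1, 12].
Every card is home exactly when every cycle has completed a whole number of laps, i.e. after lcm(1, 12) = 12 out-shuffles.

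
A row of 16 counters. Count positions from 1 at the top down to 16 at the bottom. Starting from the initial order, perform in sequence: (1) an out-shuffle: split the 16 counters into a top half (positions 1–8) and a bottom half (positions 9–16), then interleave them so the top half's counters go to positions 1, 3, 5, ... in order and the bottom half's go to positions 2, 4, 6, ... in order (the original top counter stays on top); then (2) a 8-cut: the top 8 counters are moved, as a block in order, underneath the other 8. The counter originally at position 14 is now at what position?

Track the counter from position 14 forward through each operation:
  after op 1 (out-shuffle): 14 → 12
  after op 2 (cut 8): 12 → 4

4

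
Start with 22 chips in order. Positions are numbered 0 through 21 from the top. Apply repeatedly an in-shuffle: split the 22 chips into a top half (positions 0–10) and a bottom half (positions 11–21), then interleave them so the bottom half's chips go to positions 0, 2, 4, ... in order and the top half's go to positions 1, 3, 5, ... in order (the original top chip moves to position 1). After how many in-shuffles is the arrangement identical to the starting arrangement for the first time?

The in-shuffle permutes the 22 positions with cycle lengths [11, 11].
Every chip is home exactly when every cycle has completed a whole number of laps, i.e. after lcm(11) = 11 in-shuffles.

11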